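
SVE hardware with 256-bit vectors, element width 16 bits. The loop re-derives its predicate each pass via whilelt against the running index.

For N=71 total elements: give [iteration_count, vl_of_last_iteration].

lane count: 256 div 16 = 16
71 elements at 16/iter → 5 passes, remainder 7 on the last

[iterations, last_vl] = [5, 7]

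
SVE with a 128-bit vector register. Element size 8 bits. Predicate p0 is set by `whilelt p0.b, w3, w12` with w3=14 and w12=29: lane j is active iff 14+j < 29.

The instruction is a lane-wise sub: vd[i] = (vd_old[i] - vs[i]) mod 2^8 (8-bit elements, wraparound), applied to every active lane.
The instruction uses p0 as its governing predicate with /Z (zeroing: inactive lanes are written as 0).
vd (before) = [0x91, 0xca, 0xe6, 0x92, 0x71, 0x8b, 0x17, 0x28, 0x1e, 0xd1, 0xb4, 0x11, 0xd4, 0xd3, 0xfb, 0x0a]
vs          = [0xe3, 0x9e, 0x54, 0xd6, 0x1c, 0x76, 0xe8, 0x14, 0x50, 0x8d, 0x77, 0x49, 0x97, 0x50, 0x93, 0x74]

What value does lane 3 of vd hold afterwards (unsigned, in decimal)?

vd[3] = 188

128-bit reg / 8-bit elem → 16 lanes
p0[j] = (14+j < 29); true for j=0..14 → 15 lanes set
[0] sub(0x91,0xe3) = 0xae
[1] sub(0xca,0x9e) = 0x2c
[2] sub(0xe6,0x54) = 0x92
[3] sub(0x92,0xd6) = 0xbc
[4] sub(0x71,0x1c) = 0x55
[5] sub(0x8b,0x76) = 0x15
[6] sub(0x17,0xe8) = 0x2f
[7] sub(0x28,0x14) = 0x14
[8] sub(0x1e,0x50) = 0xce
[9] sub(0xd1,0x8d) = 0x44
[10] sub(0xb4,0x77) = 0x3d
[11] sub(0x11,0x49) = 0xc8
[12] sub(0xd4,0x97) = 0x3d
[13] sub(0xd3,0x50) = 0x83
[14] sub(0xfb,0x93) = 0x68
[15] tail/zero = 0x00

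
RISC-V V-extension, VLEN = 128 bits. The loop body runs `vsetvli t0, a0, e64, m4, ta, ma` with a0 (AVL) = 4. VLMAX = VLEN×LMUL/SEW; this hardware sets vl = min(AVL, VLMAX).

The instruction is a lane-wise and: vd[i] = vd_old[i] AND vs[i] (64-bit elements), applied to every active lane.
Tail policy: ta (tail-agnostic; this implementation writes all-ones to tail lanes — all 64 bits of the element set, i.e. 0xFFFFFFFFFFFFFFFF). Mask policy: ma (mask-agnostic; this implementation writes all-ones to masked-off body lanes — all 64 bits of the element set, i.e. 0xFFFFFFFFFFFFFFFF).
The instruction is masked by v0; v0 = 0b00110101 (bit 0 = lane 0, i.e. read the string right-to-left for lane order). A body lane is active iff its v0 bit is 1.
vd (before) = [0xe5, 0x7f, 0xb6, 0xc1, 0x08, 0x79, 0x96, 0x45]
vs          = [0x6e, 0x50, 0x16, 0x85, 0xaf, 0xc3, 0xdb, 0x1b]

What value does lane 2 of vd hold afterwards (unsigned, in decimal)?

VLMAX = (128 × 4) / 64 = 8 lanes
AVL=4 ≤ VLMAX=8, so vl = 4
  i=0: and(0xe5,0x6e) → 100
  i=1: mask-off/ones → 18446744073709551615
  i=2: and(0xb6,0x16) → 22
  i=3: mask-off/ones → 18446744073709551615
  i=4: tail/ones → 18446744073709551615
  i=5: tail/ones → 18446744073709551615
  i=6: tail/ones → 18446744073709551615
  i=7: tail/ones → 18446744073709551615

vd[2] = 22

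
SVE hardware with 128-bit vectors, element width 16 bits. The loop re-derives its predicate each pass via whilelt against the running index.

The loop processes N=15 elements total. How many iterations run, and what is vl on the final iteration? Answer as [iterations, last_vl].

128-bit reg / 16-bit elem → 8 lanes
15 elements at 8/iter → 2 passes, remainder 7 on the last

[iterations, last_vl] = [2, 7]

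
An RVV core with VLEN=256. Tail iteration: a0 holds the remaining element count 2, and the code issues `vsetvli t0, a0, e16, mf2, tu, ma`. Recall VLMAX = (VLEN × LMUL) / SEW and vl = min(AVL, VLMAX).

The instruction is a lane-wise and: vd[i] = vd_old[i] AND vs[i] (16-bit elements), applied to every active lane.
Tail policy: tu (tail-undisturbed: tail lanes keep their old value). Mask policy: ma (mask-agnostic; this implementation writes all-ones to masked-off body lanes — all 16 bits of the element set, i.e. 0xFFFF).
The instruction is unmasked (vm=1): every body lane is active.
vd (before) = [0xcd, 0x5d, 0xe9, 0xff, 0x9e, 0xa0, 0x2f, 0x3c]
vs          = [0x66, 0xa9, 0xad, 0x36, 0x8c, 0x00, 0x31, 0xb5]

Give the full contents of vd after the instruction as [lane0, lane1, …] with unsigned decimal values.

vd = [68, 9, 233, 255, 158, 160, 47, 60]

VLMAX = VLEN×LMUL/SEW = 256×1/2/16 = 8
vl ← min(2, 8) = 2
[0] and(0xcd,0x66) = 0x44
[1] and(0x5d,0xa9) = 0x09
[2] tail/keep = 0xe9
[3] tail/keep = 0xff
[4] tail/keep = 0x9e
[5] tail/keep = 0xa0
[6] tail/keep = 0x2f
[7] tail/keep = 0x3c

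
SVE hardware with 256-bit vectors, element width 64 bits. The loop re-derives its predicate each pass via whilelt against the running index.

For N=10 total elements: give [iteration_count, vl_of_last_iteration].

256-bit reg / 64-bit elem → 4 lanes
iterations = ceil(10/4) = 3; final-pass vl = 2

[iterations, last_vl] = [3, 2]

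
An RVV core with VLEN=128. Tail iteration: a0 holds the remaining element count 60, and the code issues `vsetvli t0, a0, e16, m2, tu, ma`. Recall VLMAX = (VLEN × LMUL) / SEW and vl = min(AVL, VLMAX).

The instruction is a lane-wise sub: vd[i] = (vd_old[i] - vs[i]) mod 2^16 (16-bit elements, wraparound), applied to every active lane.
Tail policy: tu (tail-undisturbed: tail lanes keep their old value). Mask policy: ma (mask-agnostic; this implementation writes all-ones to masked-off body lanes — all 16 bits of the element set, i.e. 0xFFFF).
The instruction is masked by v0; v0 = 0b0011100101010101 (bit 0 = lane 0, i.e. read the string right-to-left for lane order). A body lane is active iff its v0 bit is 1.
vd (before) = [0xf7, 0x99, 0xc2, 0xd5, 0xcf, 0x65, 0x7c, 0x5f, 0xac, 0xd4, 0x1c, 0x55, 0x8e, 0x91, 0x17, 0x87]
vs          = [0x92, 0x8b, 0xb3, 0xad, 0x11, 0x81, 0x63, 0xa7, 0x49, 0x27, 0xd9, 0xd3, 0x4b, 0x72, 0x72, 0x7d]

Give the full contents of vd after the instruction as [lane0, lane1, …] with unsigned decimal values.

VLMAX = VLEN×LMUL/SEW = 128×2/16 = 16
AVL=60 > VLMAX=16, so vl = 16
vd[0] sub(0xf7,0x92) -> 0x65
vd[1] mask-off/ones -> 0xffff
vd[2] sub(0xc2,0xb3) -> 0x0f
vd[3] mask-off/ones -> 0xffff
vd[4] sub(0xcf,0x11) -> 0xbe
vd[5] mask-off/ones -> 0xffff
vd[6] sub(0x7c,0x63) -> 0x19
vd[7] mask-off/ones -> 0xffff
vd[8] sub(0xac,0x49) -> 0x63
vd[9] mask-off/ones -> 0xffff
vd[10] mask-off/ones -> 0xffff
vd[11] sub(0x55,0xd3) -> 0xff82
vd[12] sub(0x8e,0x4b) -> 0x43
vd[13] sub(0x91,0x72) -> 0x1f
vd[14] mask-off/ones -> 0xffff
vd[15] mask-off/ones -> 0xffff

vd = [101, 65535, 15, 65535, 190, 65535, 25, 65535, 99, 65535, 65535, 65410, 67, 31, 65535, 65535]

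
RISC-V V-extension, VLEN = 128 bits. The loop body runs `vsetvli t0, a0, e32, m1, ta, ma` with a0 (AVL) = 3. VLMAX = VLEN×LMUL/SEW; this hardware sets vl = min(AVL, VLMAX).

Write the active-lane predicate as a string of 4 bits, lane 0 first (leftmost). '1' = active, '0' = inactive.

predicate = 1110

VLMAX = VLEN×LMUL/SEW = 128×1/32 = 4
AVL=3 ≤ VLMAX=4, so vl = 3
bits (lane 0 leftmost): 1110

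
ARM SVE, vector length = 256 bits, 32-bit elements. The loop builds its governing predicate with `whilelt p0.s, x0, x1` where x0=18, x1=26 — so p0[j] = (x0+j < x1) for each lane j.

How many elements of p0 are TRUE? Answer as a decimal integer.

lane count: 256 div 32 = 8
whilelt: lane j active iff 18+j < 26 → j < 8 → 8 active

vl = 8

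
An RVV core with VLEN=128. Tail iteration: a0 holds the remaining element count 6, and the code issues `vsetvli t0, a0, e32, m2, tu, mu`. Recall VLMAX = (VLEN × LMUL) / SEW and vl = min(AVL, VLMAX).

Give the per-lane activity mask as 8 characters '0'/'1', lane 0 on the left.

lanes per group: 128·2/32 = 8
AVL=6 ≤ VLMAX=8, so vl = 6
bits (lane 0 leftmost): 11111100

predicate = 11111100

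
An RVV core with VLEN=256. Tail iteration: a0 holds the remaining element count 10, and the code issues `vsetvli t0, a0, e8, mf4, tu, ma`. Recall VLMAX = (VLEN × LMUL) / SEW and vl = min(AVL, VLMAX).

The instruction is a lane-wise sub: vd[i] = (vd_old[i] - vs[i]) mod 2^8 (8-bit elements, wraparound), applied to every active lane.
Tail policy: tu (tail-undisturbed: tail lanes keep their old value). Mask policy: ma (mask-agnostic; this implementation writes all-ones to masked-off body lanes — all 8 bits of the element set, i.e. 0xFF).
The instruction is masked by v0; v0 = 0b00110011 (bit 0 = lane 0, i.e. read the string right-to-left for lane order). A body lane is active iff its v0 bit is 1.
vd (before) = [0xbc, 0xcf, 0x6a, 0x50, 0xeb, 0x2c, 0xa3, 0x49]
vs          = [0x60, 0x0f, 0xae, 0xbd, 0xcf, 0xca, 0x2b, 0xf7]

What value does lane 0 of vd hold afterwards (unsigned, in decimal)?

vd[0] = 92

VLMAX = (256 × 1/4) / 8 = 8 lanes
AVL=10 > VLMAX=8, so vl = 8
  i=0: sub(0xbc,0x60) → 92
  i=1: sub(0xcf,0x0f) → 192
  i=2: mask-off/ones → 255
  i=3: mask-off/ones → 255
  i=4: sub(0xeb,0xcf) → 28
  i=5: sub(0x2c,0xca) → 98
  i=6: mask-off/ones → 255
  i=7: mask-off/ones → 255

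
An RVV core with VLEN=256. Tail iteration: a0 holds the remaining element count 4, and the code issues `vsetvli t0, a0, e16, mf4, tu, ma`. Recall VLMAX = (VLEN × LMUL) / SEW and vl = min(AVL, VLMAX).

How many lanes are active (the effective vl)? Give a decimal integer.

VLMAX = VLEN×LMUL/SEW = 256×1/4/16 = 4
vl ← min(4, 4) = 4

vl = 4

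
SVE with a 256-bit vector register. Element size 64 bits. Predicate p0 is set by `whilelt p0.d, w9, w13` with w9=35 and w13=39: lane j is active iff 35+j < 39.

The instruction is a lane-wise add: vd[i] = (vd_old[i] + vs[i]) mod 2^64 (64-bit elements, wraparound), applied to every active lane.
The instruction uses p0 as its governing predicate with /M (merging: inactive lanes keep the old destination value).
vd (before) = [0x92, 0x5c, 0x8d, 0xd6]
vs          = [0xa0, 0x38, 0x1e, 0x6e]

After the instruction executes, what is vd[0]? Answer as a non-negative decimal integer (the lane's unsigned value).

vd[0] = 306

register lanes = 256/64 = 4
whilelt: lane j active iff 35+j < 39 → j < 4 → 4 active
  i=0: add(0x92,0xa0) → 306
  i=1: add(0x5c,0x38) → 148
  i=2: add(0x8d,0x1e) → 171
  i=3: add(0xd6,0x6e) → 324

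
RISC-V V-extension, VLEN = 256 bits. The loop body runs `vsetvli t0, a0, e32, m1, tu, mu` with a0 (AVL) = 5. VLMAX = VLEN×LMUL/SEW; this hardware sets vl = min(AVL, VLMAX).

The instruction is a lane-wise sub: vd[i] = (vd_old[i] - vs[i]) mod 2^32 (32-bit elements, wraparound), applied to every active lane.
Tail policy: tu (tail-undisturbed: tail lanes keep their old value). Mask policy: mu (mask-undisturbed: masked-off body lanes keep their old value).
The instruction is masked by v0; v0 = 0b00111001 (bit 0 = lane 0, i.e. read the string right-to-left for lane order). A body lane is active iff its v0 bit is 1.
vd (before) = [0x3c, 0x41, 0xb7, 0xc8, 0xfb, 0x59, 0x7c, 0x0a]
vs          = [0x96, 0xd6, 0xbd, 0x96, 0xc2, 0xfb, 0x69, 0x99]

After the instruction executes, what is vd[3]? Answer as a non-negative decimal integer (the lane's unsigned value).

VLMAX = VLEN×LMUL/SEW = 256×1/32 = 8
vl = min(AVL, VLMAX) = min(5, 8) = 5
lane  0: sub(0x3c,0x96) ⇒ 0xffffffa6
lane  1: mask-off/keep ⇒ 0x41
lane  2: mask-off/keep ⇒ 0xb7
lane  3: sub(0xc8,0x96) ⇒ 0x32
lane  4: sub(0xfb,0xc2) ⇒ 0x39
lane  5: tail/keep ⇒ 0x59
lane  6: tail/keep ⇒ 0x7c
lane  7: tail/keep ⇒ 0x0a

vd[3] = 50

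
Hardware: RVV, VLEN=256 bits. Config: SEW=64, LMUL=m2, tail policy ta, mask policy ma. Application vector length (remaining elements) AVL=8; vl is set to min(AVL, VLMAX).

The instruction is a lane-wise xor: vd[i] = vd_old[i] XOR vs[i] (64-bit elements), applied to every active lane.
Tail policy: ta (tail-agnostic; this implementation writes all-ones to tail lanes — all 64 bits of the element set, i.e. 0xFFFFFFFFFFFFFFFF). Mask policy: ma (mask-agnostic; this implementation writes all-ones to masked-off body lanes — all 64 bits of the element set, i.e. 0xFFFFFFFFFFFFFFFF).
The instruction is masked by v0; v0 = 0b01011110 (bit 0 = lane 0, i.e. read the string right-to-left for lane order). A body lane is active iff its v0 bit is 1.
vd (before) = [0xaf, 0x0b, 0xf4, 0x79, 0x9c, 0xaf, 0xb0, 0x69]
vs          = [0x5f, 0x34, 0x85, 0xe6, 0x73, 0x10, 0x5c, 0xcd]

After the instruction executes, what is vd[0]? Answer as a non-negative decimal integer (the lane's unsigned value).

VLMAX = VLEN×LMUL/SEW = 256×2/64 = 8
AVL=8 ≤ VLMAX=8, so vl = 8
vd[0] mask-off/ones -> 0xffffffffffffffff
vd[1] xor(0x0b,0x34) -> 0x3f
vd[2] xor(0xf4,0x85) -> 0x71
vd[3] xor(0x79,0xe6) -> 0x9f
vd[4] xor(0x9c,0x73) -> 0xef
vd[5] mask-off/ones -> 0xffffffffffffffff
vd[6] xor(0xb0,0x5c) -> 0xec
vd[7] mask-off/ones -> 0xffffffffffffffff

vd[0] = 18446744073709551615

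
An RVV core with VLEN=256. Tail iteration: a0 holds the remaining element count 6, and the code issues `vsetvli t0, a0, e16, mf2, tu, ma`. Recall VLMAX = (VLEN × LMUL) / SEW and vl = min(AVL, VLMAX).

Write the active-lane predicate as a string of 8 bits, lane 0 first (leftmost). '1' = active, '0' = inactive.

predicate = 11111100

lanes per group: 256·1/2/16 = 8
vl ← min(6, 8) = 6
bits (lane 0 leftmost): 11111100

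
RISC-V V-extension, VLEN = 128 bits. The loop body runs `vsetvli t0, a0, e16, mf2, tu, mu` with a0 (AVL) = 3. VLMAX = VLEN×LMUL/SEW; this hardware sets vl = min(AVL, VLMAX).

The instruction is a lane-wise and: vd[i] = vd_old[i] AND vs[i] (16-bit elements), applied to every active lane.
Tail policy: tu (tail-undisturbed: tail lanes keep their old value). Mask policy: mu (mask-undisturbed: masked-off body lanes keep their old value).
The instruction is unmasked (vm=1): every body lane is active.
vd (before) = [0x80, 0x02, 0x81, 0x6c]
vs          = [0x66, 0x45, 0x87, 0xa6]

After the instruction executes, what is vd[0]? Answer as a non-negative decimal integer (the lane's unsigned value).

vd[0] = 0

VLMAX = VLEN×LMUL/SEW = 128×1/2/16 = 4
vl ← min(3, 4) = 3
vd[0] and(0x80,0x66) -> 0x00
vd[1] and(0x02,0x45) -> 0x00
vd[2] and(0x81,0x87) -> 0x81
vd[3] tail/keep -> 0x6c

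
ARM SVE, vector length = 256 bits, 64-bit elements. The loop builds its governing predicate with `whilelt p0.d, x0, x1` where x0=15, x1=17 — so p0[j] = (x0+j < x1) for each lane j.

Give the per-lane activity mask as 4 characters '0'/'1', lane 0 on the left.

register lanes = 256/64 = 4
active while 15+j < 17, i.e. j ∈ [0,2) capped at 4 ⇒ 2
bits (lane 0 leftmost): 1100

predicate = 1100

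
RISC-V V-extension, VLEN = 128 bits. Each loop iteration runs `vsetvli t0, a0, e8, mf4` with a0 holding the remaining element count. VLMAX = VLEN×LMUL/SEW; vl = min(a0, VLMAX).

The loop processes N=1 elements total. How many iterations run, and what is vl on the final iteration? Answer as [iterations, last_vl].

VLMAX = VLEN×LMUL/SEW = 128×1/4/8 = 4
iterations = ceil(1/4) = 1; final-pass vl = 1

[iterations, last_vl] = [1, 1]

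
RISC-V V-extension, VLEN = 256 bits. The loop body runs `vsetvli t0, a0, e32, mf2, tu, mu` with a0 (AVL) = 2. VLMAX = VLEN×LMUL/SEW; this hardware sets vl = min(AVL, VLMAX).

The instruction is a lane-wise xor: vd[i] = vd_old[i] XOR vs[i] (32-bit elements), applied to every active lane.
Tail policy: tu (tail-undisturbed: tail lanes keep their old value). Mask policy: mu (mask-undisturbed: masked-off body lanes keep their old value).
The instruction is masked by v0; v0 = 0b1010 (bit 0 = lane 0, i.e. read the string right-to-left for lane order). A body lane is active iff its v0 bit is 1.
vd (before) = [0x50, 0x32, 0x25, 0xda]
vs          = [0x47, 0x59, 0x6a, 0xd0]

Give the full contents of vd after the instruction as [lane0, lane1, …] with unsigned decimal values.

VLMAX = VLEN×LMUL/SEW = 256×1/2/32 = 4
AVL=2 ≤ VLMAX=4, so vl = 2
lane  0: mask-off/keep ⇒ 0x50
lane  1: xor(0x32,0x59) ⇒ 0x6b
lane  2: tail/keep ⇒ 0x25
lane  3: tail/keep ⇒ 0xda

vd = [80, 107, 37, 218]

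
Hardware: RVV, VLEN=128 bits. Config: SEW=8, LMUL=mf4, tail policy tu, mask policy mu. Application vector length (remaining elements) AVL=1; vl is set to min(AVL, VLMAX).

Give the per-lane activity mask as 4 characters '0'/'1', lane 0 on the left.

lanes per group: 128·1/4/8 = 4
vl ← min(1, 4) = 1
bits (lane 0 leftmost): 1000

predicate = 1000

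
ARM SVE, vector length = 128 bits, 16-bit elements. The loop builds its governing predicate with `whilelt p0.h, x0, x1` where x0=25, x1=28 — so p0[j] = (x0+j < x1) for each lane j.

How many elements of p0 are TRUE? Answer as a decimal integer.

lane count: 128 div 16 = 8
p0[j] = (25+j < 28); true for j=0..2 → 3 lanes set

vl = 3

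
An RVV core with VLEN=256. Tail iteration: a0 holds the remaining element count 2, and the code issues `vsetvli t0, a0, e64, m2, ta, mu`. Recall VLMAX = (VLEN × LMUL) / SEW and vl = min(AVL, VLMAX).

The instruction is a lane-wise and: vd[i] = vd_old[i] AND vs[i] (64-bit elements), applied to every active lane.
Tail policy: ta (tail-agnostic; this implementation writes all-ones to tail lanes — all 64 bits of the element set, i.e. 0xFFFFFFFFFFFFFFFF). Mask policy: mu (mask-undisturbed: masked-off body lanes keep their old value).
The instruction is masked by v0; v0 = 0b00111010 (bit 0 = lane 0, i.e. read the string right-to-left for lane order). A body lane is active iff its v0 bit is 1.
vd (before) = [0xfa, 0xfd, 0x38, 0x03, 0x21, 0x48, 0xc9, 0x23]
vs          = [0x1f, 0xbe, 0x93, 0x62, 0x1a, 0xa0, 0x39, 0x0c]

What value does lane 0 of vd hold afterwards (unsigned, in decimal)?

vd[0] = 250

VLMAX = VLEN×LMUL/SEW = 256×2/64 = 8
AVL=2 ≤ VLMAX=8, so vl = 2
[0] mask-off/keep = 0xfa
[1] and(0xfd,0xbe) = 0xbc
[2] tail/ones = 0xffffffffffffffff
[3] tail/ones = 0xffffffffffffffff
[4] tail/ones = 0xffffffffffffffff
[5] tail/ones = 0xffffffffffffffff
[6] tail/ones = 0xffffffffffffffff
[7] tail/ones = 0xffffffffffffffff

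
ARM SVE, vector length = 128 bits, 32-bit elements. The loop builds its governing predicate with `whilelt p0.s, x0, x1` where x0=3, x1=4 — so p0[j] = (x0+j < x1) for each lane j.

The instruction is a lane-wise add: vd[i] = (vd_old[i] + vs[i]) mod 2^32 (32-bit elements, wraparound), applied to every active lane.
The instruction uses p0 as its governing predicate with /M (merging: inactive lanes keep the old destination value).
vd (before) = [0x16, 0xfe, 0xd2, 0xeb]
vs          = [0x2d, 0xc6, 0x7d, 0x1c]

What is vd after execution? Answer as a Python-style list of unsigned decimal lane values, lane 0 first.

lane count: 128 div 32 = 4
whilelt: lane j active iff 3+j < 4 → j < 1 → 1 active
vd[0] add(0x16,0x2d) -> 0x43
vd[1] tail/keep -> 0xfe
vd[2] tail/keep -> 0xd2
vd[3] tail/keep -> 0xeb

vd = [67, 254, 210, 235]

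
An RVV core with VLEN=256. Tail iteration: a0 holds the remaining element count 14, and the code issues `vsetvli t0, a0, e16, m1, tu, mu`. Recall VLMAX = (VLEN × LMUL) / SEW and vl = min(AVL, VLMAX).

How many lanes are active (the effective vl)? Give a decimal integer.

lanes per group: 256·1/16 = 16
AVL=14 ≤ VLMAX=16, so vl = 14

vl = 14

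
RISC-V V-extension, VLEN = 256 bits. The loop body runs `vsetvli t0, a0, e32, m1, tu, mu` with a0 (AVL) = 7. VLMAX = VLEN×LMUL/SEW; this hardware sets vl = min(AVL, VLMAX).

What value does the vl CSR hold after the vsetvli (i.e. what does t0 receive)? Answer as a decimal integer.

lanes per group: 256·1/32 = 8
vl = min(AVL, VLMAX) = min(7, 8) = 7

vl = 7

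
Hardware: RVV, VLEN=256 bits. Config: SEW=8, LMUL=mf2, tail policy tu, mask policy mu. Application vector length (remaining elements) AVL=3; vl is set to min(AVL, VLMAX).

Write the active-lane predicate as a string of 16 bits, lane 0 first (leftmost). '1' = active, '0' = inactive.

VLMAX = VLEN×LMUL/SEW = 256×1/2/8 = 16
vl ← min(3, 16) = 3
bits (lane 0 leftmost): 1110000000000000

predicate = 1110000000000000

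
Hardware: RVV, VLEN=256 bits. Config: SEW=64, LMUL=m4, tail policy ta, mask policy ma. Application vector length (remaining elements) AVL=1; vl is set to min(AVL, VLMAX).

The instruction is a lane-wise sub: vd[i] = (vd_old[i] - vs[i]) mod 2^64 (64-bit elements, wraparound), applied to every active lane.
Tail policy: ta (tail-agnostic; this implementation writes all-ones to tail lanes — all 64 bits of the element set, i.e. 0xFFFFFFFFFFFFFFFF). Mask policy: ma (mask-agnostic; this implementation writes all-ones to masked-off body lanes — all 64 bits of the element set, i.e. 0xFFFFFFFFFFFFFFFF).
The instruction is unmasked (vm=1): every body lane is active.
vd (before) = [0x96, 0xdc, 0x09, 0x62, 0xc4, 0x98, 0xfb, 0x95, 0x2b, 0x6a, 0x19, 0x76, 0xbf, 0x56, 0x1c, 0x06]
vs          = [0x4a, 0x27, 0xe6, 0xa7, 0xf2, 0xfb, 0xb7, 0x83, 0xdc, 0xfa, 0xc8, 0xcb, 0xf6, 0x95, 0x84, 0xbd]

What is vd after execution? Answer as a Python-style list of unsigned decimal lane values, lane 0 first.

VLMAX = VLEN×LMUL/SEW = 256×4/64 = 16
vl ← min(1, 16) = 1
lane  0: sub(0x96,0x4a) ⇒ 0x4c
lane  1: tail/ones ⇒ 0xffffffffffffffff
lane  2: tail/ones ⇒ 0xffffffffffffffff
lane  3: tail/ones ⇒ 0xffffffffffffffff
lane  4: tail/ones ⇒ 0xffffffffffffffff
lane  5: tail/ones ⇒ 0xffffffffffffffff
lane  6: tail/ones ⇒ 0xffffffffffffffff
lane  7: tail/ones ⇒ 0xffffffffffffffff
lane  8: tail/ones ⇒ 0xffffffffffffffff
lane  9: tail/ones ⇒ 0xffffffffffffffff
lane 10: tail/ones ⇒ 0xffffffffffffffff
lane 11: tail/ones ⇒ 0xffffffffffffffff
lane 12: tail/ones ⇒ 0xffffffffffffffff
lane 13: tail/ones ⇒ 0xffffffffffffffff
lane 14: tail/ones ⇒ 0xffffffffffffffff
lane 15: tail/ones ⇒ 0xffffffffffffffff

vd = [76, 18446744073709551615, 18446744073709551615, 18446744073709551615, 18446744073709551615, 18446744073709551615, 18446744073709551615, 18446744073709551615, 18446744073709551615, 18446744073709551615, 18446744073709551615, 18446744073709551615, 18446744073709551615, 18446744073709551615, 18446744073709551615, 18446744073709551615]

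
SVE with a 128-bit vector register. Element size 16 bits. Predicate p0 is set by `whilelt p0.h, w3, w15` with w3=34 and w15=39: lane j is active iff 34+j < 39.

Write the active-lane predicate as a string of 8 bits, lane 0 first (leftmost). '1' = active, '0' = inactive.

register lanes = 128/16 = 8
active while 34+j < 39, i.e. j ∈ [0,5) capped at 8 ⇒ 5
bits (lane 0 leftmost): 11111000

predicate = 11111000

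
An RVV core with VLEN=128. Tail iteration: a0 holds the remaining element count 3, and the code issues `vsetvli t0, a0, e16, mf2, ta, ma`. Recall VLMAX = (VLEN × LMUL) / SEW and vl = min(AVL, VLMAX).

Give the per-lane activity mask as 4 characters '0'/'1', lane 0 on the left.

VLMAX = (128 × 1/2) / 16 = 4 lanes
vl = min(AVL, VLMAX) = min(3, 4) = 3
bits (lane 0 leftmost): 1110

predicate = 1110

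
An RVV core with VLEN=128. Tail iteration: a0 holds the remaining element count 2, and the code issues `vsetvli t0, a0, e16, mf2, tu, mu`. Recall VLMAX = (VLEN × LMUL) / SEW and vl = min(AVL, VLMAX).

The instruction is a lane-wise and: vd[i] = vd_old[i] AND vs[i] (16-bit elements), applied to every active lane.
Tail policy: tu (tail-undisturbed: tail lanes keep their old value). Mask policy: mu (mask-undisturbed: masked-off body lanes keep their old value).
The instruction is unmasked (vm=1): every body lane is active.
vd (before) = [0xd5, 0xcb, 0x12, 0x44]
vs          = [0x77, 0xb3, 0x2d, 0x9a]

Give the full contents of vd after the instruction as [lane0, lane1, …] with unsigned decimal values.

vd = [85, 131, 18, 68]

VLMAX = VLEN×LMUL/SEW = 128×1/2/16 = 4
vl ← min(2, 4) = 2
lane  0: and(0xd5,0x77) ⇒ 0x55
lane  1: and(0xcb,0xb3) ⇒ 0x83
lane  2: tail/keep ⇒ 0x12
lane  3: tail/keep ⇒ 0x44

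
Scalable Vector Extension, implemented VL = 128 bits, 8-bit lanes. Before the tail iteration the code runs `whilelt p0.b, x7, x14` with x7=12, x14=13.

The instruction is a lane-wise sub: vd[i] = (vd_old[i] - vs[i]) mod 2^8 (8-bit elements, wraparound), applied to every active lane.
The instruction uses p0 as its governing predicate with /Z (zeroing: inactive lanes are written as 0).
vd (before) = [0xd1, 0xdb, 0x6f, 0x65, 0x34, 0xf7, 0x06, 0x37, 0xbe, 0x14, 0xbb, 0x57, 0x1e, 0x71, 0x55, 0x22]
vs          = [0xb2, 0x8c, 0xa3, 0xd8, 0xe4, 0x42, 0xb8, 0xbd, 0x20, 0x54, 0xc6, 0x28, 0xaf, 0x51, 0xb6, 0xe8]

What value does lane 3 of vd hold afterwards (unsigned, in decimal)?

vd[3] = 0

register lanes = 128/8 = 16
p0[j] = (12+j < 13); true for j=0..0 → 1 lanes set
lane  0: sub(0xd1,0xb2) ⇒ 0x1f
lane  1: tail/zero ⇒ 0x00
lane  2: tail/zero ⇒ 0x00
lane  3: tail/zero ⇒ 0x00
lane  4: tail/zero ⇒ 0x00
lane  5: tail/zero ⇒ 0x00
lane  6: tail/zero ⇒ 0x00
lane  7: tail/zero ⇒ 0x00
lane  8: tail/zero ⇒ 0x00
lane  9: tail/zero ⇒ 0x00
lane 10: tail/zero ⇒ 0x00
lane 11: tail/zero ⇒ 0x00
lane 12: tail/zero ⇒ 0x00
lane 13: tail/zero ⇒ 0x00
lane 14: tail/zero ⇒ 0x00
lane 15: tail/zero ⇒ 0x00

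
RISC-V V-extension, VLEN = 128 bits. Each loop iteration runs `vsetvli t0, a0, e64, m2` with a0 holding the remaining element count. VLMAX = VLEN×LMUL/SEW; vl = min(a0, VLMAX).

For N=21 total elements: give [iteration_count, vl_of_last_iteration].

[iterations, last_vl] = [6, 1]

VLMAX = VLEN×LMUL/SEW = 128×2/64 = 4
iterations = ceil(21/4) = 6; final-pass vl = 1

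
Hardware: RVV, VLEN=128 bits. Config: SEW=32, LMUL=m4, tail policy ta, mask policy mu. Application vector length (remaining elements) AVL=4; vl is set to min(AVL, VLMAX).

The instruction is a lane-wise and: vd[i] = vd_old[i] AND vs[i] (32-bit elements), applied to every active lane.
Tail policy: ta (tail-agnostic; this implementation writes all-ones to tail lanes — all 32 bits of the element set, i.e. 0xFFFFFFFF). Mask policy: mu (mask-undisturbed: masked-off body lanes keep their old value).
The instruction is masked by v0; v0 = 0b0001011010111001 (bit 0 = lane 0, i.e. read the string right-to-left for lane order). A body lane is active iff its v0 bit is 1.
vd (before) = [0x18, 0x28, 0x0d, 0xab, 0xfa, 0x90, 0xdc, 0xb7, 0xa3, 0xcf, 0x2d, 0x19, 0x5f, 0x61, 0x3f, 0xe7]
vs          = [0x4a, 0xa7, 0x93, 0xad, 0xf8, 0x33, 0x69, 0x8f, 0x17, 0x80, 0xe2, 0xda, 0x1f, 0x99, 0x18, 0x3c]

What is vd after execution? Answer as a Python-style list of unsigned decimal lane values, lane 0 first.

lanes per group: 128·4/32 = 16
AVL=4 ≤ VLMAX=16, so vl = 4
[0] and(0x18,0x4a) = 0x08
[1] mask-off/keep = 0x28
[2] mask-off/keep = 0x0d
[3] and(0xab,0xad) = 0xa9
[4] tail/ones = 0xffffffff
[5] tail/ones = 0xffffffff
[6] tail/ones = 0xffffffff
[7] tail/ones = 0xffffffff
[8] tail/ones = 0xffffffff
[9] tail/ones = 0xffffffff
[10] tail/ones = 0xffffffff
[11] tail/ones = 0xffffffff
[12] tail/ones = 0xffffffff
[13] tail/ones = 0xffffffff
[14] tail/ones = 0xffffffff
[15] tail/ones = 0xffffffff

vd = [8, 40, 13, 169, 4294967295, 4294967295, 4294967295, 4294967295, 4294967295, 4294967295, 4294967295, 4294967295, 4294967295, 4294967295, 4294967295, 4294967295]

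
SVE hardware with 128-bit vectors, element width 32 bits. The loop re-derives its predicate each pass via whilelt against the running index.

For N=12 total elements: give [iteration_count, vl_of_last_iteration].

[iterations, last_vl] = [3, 4]

lane count: 128 div 32 = 4
iterations = ceil(12/4) = 3; final-pass vl = 4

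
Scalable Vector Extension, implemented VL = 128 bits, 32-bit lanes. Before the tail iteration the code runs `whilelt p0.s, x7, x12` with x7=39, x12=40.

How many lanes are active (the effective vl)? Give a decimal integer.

register lanes = 128/32 = 4
active while 39+j < 40, i.e. j ∈ [0,1) capped at 4 ⇒ 1

vl = 1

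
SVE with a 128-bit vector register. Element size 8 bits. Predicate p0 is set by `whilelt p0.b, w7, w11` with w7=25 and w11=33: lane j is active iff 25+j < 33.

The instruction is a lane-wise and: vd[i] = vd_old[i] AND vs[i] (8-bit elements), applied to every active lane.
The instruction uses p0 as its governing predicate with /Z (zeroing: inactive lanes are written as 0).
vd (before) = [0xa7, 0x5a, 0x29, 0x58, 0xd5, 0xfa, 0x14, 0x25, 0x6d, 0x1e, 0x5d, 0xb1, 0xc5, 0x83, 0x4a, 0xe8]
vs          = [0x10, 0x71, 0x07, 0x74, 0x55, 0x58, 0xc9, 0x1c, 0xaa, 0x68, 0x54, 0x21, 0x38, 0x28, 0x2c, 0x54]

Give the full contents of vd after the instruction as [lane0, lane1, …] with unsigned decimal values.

vd = [0, 80, 1, 80, 85, 88, 0, 4, 0, 0, 0, 0, 0, 0, 0, 0]

lane count: 128 div 8 = 16
active while 25+j < 33, i.e. j ∈ [0,8) capped at 16 ⇒ 8
vd[0] and(0xa7,0x10) -> 0x00
vd[1] and(0x5a,0x71) -> 0x50
vd[2] and(0x29,0x07) -> 0x01
vd[3] and(0x58,0x74) -> 0x50
vd[4] and(0xd5,0x55) -> 0x55
vd[5] and(0xfa,0x58) -> 0x58
vd[6] and(0x14,0xc9) -> 0x00
vd[7] and(0x25,0x1c) -> 0x04
vd[8] tail/zero -> 0x00
vd[9] tail/zero -> 0x00
vd[10] tail/zero -> 0x00
vd[11] tail/zero -> 0x00
vd[12] tail/zero -> 0x00
vd[13] tail/zero -> 0x00
vd[14] tail/zero -> 0x00
vd[15] tail/zero -> 0x00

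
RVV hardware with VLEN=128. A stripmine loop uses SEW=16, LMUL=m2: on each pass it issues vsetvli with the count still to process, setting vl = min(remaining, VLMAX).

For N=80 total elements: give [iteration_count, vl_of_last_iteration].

VLMAX = VLEN×LMUL/SEW = 128×2/16 = 16
iterations = ceil(80/16) = 5; final-pass vl = 16

[iterations, last_vl] = [5, 16]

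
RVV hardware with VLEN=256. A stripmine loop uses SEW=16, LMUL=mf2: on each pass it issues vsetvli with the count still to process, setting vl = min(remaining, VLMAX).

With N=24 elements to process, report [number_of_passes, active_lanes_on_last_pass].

[iterations, last_vl] = [3, 8]

VLMAX = VLEN×LMUL/SEW = 256×1/2/16 = 8
iterations = ceil(24/8) = 3; final-pass vl = 8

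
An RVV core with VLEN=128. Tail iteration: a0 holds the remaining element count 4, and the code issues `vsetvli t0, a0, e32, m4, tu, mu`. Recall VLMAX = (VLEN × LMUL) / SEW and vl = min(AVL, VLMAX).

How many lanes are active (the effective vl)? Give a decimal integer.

vl = 4

VLMAX = (128 × 4) / 32 = 16 lanes
vl = min(AVL, VLMAX) = min(4, 16) = 4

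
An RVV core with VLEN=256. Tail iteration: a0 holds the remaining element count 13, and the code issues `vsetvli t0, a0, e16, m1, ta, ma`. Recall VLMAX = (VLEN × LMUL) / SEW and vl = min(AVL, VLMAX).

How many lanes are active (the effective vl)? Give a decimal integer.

lanes per group: 256·1/16 = 16
AVL=13 ≤ VLMAX=16, so vl = 13

vl = 13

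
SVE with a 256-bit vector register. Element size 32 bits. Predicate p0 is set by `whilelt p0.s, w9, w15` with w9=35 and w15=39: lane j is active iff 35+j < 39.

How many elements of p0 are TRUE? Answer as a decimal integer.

vl = 4

256-bit reg / 32-bit elem → 8 lanes
whilelt: lane j active iff 35+j < 39 → j < 4 → 4 active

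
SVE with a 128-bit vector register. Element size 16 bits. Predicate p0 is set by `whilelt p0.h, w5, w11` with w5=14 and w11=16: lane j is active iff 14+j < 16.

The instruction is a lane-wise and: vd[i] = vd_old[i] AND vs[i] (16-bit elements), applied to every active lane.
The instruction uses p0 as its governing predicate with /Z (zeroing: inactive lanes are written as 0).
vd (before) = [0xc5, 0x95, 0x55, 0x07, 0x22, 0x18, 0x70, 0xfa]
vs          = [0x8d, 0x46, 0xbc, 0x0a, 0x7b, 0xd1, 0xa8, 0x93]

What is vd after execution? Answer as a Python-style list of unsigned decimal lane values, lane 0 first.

vd = [133, 4, 0, 0, 0, 0, 0, 0]

lane count: 128 div 16 = 8
active while 14+j < 16, i.e. j ∈ [0,2) capped at 8 ⇒ 2
lane  0: and(0xc5,0x8d) ⇒ 0x85
lane  1: and(0x95,0x46) ⇒ 0x04
lane  2: tail/zero ⇒ 0x00
lane  3: tail/zero ⇒ 0x00
lane  4: tail/zero ⇒ 0x00
lane  5: tail/zero ⇒ 0x00
lane  6: tail/zero ⇒ 0x00
lane  7: tail/zero ⇒ 0x00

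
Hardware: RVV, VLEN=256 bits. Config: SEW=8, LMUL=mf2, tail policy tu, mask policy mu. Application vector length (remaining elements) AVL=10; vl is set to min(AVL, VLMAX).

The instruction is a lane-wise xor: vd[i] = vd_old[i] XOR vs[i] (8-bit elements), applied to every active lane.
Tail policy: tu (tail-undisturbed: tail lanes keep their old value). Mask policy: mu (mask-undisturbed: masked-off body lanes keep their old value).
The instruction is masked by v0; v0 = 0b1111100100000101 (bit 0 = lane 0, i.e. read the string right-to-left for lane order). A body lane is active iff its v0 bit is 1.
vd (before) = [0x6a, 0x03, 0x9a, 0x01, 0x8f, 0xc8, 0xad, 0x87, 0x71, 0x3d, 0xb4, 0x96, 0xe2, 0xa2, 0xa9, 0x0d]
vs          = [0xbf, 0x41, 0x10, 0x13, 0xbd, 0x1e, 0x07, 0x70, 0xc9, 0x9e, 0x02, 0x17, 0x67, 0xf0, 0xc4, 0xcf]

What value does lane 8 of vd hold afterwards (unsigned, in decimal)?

vd[8] = 184

VLMAX = VLEN×LMUL/SEW = 256×1/2/8 = 16
vl = min(AVL, VLMAX) = min(10, 16) = 10
lane  0: xor(0x6a,0xbf) ⇒ 0xd5
lane  1: mask-off/keep ⇒ 0x03
lane  2: xor(0x9a,0x10) ⇒ 0x8a
lane  3: mask-off/keep ⇒ 0x01
lane  4: mask-off/keep ⇒ 0x8f
lane  5: mask-off/keep ⇒ 0xc8
lane  6: mask-off/keep ⇒ 0xad
lane  7: mask-off/keep ⇒ 0x87
lane  8: xor(0x71,0xc9) ⇒ 0xb8
lane  9: mask-off/keep ⇒ 0x3d
lane 10: tail/keep ⇒ 0xb4
lane 11: tail/keep ⇒ 0x96
lane 12: tail/keep ⇒ 0xe2
lane 13: tail/keep ⇒ 0xa2
lane 14: tail/keep ⇒ 0xa9
lane 15: tail/keep ⇒ 0x0d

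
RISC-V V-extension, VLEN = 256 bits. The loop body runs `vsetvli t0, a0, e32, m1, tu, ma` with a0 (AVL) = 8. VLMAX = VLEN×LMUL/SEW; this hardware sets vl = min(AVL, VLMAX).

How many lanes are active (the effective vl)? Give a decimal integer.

vl = 8

VLMAX = (256 × 1) / 32 = 8 lanes
vl = min(AVL, VLMAX) = min(8, 8) = 8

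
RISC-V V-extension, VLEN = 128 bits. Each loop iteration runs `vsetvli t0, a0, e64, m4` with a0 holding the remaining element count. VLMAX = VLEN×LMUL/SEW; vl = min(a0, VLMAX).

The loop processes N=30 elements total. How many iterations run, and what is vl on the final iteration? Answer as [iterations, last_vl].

[iterations, last_vl] = [4, 6]

VLMAX = VLEN×LMUL/SEW = 128×4/64 = 8
30 elements at 8/iter → 4 passes, remainder 6 on the last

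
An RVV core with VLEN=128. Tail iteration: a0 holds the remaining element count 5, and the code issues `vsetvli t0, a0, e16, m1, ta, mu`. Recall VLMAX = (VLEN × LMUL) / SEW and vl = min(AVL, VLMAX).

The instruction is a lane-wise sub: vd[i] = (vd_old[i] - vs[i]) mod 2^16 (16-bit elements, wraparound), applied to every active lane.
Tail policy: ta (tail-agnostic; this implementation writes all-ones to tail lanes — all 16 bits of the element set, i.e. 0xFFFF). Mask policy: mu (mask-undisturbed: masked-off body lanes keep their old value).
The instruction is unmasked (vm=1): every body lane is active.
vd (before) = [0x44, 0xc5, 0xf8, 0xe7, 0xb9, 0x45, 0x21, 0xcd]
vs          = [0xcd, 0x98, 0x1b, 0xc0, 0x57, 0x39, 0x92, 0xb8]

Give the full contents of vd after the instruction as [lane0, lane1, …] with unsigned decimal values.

VLMAX = (128 × 1) / 16 = 8 lanes
vl ← min(5, 8) = 5
[0] sub(0x44,0xcd) = 0xff77
[1] sub(0xc5,0x98) = 0x2d
[2] sub(0xf8,0x1b) = 0xdd
[3] sub(0xe7,0xc0) = 0x27
[4] sub(0xb9,0x57) = 0x62
[5] tail/ones = 0xffff
[6] tail/ones = 0xffff
[7] tail/ones = 0xffff

vd = [65399, 45, 221, 39, 98, 65535, 65535, 65535]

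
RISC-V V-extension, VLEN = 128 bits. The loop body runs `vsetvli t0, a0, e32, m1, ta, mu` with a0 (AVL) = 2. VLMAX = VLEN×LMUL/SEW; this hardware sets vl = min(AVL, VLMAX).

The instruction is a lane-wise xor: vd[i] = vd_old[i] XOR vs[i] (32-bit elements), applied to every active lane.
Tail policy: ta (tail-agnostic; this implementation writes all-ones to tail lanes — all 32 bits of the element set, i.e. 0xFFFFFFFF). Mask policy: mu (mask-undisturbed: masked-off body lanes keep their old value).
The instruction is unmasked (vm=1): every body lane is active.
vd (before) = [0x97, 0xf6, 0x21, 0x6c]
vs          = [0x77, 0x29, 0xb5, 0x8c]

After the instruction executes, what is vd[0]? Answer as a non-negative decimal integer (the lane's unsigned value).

lanes per group: 128·1/32 = 4
AVL=2 ≤ VLMAX=4, so vl = 2
  i=0: xor(0x97,0x77) → 224
  i=1: xor(0xf6,0x29) → 223
  i=2: tail/ones → 4294967295
  i=3: tail/ones → 4294967295

vd[0] = 224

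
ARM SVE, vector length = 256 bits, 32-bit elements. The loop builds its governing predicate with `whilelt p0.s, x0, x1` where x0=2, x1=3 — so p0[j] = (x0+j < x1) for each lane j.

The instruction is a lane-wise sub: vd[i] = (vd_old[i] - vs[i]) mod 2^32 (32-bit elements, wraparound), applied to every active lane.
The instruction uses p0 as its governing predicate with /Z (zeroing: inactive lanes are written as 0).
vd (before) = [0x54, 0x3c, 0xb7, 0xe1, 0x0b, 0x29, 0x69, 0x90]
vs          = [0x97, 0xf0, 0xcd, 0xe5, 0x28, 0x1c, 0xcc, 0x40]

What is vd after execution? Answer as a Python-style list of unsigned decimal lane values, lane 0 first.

vd = [4294967229, 0, 0, 0, 0, 0, 0, 0]

lane count: 256 div 32 = 8
active while 2+j < 3, i.e. j ∈ [0,1) capped at 8 ⇒ 1
vd[0] sub(0x54,0x97) -> 0xffffffbd
vd[1] tail/zero -> 0x00
vd[2] tail/zero -> 0x00
vd[3] tail/zero -> 0x00
vd[4] tail/zero -> 0x00
vd[5] tail/zero -> 0x00
vd[6] tail/zero -> 0x00
vd[7] tail/zero -> 0x00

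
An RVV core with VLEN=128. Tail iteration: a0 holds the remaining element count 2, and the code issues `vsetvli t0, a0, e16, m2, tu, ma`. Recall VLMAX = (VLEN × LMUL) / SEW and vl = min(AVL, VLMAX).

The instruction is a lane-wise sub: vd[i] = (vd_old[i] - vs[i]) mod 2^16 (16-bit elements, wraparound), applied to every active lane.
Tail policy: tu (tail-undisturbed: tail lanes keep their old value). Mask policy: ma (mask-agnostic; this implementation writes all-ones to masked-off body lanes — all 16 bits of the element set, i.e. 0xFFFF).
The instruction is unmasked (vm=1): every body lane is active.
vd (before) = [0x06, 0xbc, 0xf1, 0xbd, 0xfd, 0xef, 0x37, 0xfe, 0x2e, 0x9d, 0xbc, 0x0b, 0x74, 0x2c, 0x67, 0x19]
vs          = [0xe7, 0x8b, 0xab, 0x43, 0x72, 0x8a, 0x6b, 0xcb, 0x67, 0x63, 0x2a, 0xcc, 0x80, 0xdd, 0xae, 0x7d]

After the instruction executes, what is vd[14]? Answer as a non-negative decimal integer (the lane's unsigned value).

VLMAX = (128 × 2) / 16 = 16 lanes
AVL=2 ≤ VLMAX=16, so vl = 2
lane  0: sub(0x06,0xe7) ⇒ 0xff1f
lane  1: sub(0xbc,0x8b) ⇒ 0x31
lane  2: tail/keep ⇒ 0xf1
lane  3: tail/keep ⇒ 0xbd
lane  4: tail/keep ⇒ 0xfd
lane  5: tail/keep ⇒ 0xef
lane  6: tail/keep ⇒ 0x37
lane  7: tail/keep ⇒ 0xfe
lane  8: tail/keep ⇒ 0x2e
lane  9: tail/keep ⇒ 0x9d
lane 10: tail/keep ⇒ 0xbc
lane 11: tail/keep ⇒ 0x0b
lane 12: tail/keep ⇒ 0x74
lane 13: tail/keep ⇒ 0x2c
lane 14: tail/keep ⇒ 0x67
lane 15: tail/keep ⇒ 0x19

vd[14] = 103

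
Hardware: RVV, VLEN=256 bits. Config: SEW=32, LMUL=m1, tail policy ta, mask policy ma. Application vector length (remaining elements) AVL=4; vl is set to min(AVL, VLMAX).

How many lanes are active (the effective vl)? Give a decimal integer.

vl = 4

VLMAX = VLEN×LMUL/SEW = 256×1/32 = 8
vl = min(AVL, VLMAX) = min(4, 8) = 4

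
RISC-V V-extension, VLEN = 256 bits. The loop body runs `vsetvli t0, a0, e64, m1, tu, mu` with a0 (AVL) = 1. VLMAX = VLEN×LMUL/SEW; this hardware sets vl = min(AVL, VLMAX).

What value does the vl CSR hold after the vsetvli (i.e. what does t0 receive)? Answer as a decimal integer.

vl = 1

VLMAX = VLEN×LMUL/SEW = 256×1/64 = 4
vl ← min(1, 4) = 1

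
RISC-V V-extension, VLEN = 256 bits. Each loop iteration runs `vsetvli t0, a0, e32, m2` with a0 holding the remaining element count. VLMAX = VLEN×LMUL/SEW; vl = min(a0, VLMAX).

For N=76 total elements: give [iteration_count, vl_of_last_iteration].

[iterations, last_vl] = [5, 12]

lanes per group: 256·2/32 = 16
iterations = ceil(76/16) = 5; final-pass vl = 12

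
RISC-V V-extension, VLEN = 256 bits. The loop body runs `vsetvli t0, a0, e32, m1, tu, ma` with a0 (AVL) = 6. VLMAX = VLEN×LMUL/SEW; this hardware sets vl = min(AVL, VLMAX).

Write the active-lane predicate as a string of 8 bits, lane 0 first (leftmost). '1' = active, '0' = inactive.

VLMAX = (256 × 1) / 32 = 8 lanes
AVL=6 ≤ VLMAX=8, so vl = 6
bits (lane 0 leftmost): 11111100

predicate = 11111100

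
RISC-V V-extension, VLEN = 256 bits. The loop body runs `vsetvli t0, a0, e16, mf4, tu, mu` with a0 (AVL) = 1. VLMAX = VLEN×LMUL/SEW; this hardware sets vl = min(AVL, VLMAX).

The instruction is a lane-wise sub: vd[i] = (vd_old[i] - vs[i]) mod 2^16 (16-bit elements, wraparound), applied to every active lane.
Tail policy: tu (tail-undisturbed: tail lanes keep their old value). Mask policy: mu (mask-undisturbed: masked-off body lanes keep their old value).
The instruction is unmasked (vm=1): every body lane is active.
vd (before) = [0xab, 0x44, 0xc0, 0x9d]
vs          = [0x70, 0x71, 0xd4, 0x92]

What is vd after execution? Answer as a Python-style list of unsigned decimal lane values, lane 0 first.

vd = [59, 68, 192, 157]

lanes per group: 256·1/4/16 = 4
vl = min(AVL, VLMAX) = min(1, 4) = 1
  i=0: sub(0xab,0x70) → 59
  i=1: tail/keep → 68
  i=2: tail/keep → 192
  i=3: tail/keep → 157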